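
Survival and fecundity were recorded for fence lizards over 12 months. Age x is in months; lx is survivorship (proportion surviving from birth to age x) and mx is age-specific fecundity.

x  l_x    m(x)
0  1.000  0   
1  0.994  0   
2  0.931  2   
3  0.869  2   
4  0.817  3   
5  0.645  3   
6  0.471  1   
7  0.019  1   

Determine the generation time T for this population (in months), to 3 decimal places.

3.702

lx·mx: 0, 0, 1.862, 1.738, 2.451, 1.935, 0.471, 0.019 → R0 = 8.476
x·lx·mx: 0, 0, 3.724, 5.214, 9.804, 9.675, 2.826, 0.133 → Σ = 31.376
T = 31.376 / 8.476 = 3.701746… → 3.702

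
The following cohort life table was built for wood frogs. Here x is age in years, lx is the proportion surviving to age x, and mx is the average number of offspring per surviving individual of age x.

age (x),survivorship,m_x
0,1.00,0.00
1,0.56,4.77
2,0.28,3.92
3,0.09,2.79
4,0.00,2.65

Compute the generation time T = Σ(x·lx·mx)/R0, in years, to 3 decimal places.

1.398

lx·mx: 0, 2.6712, 1.0976, 0.2511, 0 → R0 = 4.0199
x·lx·mx: 0, 2.6712, 2.1952, 0.7533, 0 → Σ = 5.6197
T = 5.6197 / 4.0199 = 1.39797… → 1.398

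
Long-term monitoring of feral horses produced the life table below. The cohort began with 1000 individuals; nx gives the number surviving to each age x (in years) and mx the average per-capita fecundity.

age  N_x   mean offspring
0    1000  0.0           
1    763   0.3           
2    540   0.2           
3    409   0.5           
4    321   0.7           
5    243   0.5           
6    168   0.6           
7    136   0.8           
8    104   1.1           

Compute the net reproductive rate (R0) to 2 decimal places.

1.21

lx = nx/n0 = nx/1000: 1, 0.763, 0.54, 0.409, 0.321, 0.243, 0.168, 0.136, 0.104
lx·mx by age: 0, 0.2289, 0.108, 0.2045, 0.2247, 0.1215, 0.1008, 0.1088, 0.1144
R0 = Σ lx·mx = 1.2116 → 1.21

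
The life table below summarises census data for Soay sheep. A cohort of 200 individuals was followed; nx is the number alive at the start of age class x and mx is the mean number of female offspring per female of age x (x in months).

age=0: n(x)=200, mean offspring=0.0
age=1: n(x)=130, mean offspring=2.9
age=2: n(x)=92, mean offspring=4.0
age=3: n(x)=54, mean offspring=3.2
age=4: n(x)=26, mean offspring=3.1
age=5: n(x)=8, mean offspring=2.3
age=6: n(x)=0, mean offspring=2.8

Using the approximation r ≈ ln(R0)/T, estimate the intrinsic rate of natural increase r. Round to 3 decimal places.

0.808

lx = nx/n0 = nx/200: 1, 0.65, 0.46, 0.27, 0.13, 0.04, 0
R0 = Σ lx·mx = 0 + 1.885 + 1.84 + 0.864 + 0.403 + 0.092 + 0 = 5.084
Σ x·lx·mx = 10.229; T = 10.229/5.084 = 2.012…
r ≈ ln(R0)/T = ln(5.084)/2.012… = 0.8082… → 0.808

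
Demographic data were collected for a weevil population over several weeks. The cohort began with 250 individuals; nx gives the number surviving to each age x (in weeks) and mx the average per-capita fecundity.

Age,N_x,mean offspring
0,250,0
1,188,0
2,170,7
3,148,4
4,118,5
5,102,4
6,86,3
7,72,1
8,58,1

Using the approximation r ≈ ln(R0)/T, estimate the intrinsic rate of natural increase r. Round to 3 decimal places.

lx = nx/n0 = nx/250: 1, 0.752, 0.68, 0.592, 0.472, 0.408, 0.344, 0.288, 0.232
R0 = Σ lx·mx = 0 + 0 + 4.76 + 2.368 + 2.36 + 1.632 + 1.032 + 0.288 + 0.232 = 12.672
Σ x·lx·mx = 44.288; T = 44.288/12.672 = 3.49495…
r ≈ ln(R0)/T = ln(12.672)/3.49495… = 0.72659… → 0.727

0.727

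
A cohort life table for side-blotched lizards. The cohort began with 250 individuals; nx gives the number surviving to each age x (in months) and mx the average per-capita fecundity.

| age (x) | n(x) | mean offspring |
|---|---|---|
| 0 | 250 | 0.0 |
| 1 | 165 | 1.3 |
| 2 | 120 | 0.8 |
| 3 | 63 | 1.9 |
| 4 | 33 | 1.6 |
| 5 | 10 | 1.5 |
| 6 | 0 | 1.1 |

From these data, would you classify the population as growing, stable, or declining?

lx = nx/n0 = nx/250: 1, 0.66, 0.48, 0.252, 0.132, 0.04, 0
R0 = Σ lx·mx = 0 + 0.858 + 0.384 + 0.4788 + 0.2112 + 0.06 + 0 = 1.992
R0 > 1, so the population is growing.

growing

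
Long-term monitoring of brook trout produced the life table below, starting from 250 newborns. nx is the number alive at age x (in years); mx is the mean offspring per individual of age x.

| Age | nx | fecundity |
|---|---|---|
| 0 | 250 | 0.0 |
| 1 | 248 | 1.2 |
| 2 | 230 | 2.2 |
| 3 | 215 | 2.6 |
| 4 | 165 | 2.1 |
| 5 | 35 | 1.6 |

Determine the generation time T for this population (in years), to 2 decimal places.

2.64

lx = nx/n0 = nx/250: 1, 0.992, 0.92, 0.86, 0.66, 0.14
lx·mx: 0, 1.1904, 2.024, 2.236, 1.386, 0.224 → R0 = 7.0604
x·lx·mx: 0, 1.1904, 4.048, 6.708, 5.544, 1.12 → Σ = 18.6104
T = 18.6104 / 7.0604 = 2.635885… → 2.64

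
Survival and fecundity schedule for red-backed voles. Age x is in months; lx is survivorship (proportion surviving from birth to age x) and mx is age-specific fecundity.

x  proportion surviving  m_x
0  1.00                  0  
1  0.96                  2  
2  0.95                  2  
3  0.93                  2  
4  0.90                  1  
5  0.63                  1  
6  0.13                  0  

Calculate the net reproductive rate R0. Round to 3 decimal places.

lx·mx by age: 0, 1.92, 1.9, 1.86, 0.9, 0.63, 0
R0 = Σ lx·mx = 7.21 → 7.210

7.210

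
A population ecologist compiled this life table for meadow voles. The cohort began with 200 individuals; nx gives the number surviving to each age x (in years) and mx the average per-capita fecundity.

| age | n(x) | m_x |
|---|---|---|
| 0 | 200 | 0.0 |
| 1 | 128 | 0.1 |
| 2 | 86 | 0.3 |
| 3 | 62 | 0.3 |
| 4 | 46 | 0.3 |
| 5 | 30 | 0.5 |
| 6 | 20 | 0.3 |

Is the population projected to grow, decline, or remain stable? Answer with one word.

lx = nx/n0 = nx/200: 1, 0.64, 0.43, 0.31, 0.23, 0.15, 0.1
R0 = Σ lx·mx = 0 + 0.064 + 0.129 + 0.093 + 0.069 + 0.075 + 0.03 = 0.46
R0 < 1, so the population is declining.

declining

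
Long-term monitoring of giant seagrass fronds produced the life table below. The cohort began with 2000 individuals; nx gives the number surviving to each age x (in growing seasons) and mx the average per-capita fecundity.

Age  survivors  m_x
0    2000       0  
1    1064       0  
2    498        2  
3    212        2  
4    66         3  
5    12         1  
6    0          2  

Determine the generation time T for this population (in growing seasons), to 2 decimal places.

lx = nx/n0 = nx/2000: 1, 0.532, 0.249, 0.106, 0.033, 0.006, 0
lx·mx: 0, 0, 0.498, 0.212, 0.099, 0.006, 0 → R0 = 0.815
x·lx·mx: 0, 0, 0.996, 0.636, 0.396, 0.03, 0 → Σ = 2.058
T = 2.058 / 0.815 = 2.525153… → 2.53

2.53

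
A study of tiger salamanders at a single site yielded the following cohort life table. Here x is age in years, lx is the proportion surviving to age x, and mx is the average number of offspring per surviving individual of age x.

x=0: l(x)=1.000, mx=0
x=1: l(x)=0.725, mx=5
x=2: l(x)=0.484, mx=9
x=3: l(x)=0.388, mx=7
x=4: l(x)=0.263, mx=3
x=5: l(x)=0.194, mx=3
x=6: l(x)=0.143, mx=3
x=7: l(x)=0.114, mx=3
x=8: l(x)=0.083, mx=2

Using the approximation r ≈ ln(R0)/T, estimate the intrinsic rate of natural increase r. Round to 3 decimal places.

1.016

R0 = Σ lx·mx = 0 + 3.625 + 4.356 + 2.716 + 0.789 + 0.582 + 0.429 + 0.342 + 0.166 = 13.005
Σ x·lx·mx = 32.847; T = 32.847/13.005 = 2.52572…
r ≈ ln(R0)/T = ln(13.005)/2.52572… = 1.01568… → 1.016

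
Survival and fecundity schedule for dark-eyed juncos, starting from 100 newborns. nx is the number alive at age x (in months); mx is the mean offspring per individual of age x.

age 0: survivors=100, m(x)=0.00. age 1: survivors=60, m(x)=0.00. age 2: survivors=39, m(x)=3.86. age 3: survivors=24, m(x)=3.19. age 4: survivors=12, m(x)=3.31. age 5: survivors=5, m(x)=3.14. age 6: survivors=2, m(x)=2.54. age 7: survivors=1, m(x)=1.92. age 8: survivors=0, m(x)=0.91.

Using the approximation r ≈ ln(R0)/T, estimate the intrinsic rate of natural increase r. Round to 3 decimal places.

lx = nx/n0 = nx/100: 1, 0.6, 0.39, 0.24, 0.12, 0.05, 0.02, 0.01, 0
R0 = Σ lx·mx = 0 + 0 + 1.5054 + 0.7656 + 0.3972 + 0.157 + 0.0508 + 0.0192 + 0 = 2.8952
Σ x·lx·mx = 8.1206; T = 8.1206/2.8952 = 2.80485…
r ≈ ln(R0)/T = ln(2.8952)/2.80485… = 0.37901… → 0.379

0.379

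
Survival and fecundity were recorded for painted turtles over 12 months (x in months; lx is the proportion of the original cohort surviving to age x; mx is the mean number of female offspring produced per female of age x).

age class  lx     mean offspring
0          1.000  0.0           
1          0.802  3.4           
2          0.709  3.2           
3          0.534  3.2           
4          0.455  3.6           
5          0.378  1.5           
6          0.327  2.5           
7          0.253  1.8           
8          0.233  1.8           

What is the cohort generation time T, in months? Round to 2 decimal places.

lx·mx: 0, 2.7268, 2.2688, 1.7088, 1.638, 0.567, 0.8175, 0.4554, 0.4194 → R0 = 10.6017
x·lx·mx: 0, 2.7268, 4.5376, 5.1264, 6.552, 2.835, 4.905, 3.1878, 3.3552 → Σ = 33.2258
T = 33.2258 / 10.6017 = 3.134007… → 3.13

3.13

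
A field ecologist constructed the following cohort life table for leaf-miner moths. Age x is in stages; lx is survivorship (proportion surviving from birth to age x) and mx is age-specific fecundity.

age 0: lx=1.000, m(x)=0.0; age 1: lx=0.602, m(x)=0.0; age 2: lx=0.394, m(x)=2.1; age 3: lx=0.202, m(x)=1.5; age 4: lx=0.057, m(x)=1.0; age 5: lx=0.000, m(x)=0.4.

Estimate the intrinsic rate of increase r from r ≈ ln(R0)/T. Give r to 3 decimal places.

R0 = Σ lx·mx = 0 + 0 + 0.8274 + 0.303 + 0.057 + 0 = 1.1874
Σ x·lx·mx = 2.7918; T = 2.7918/1.1874 = 2.35119…
r ≈ ln(R0)/T = ln(1.1874)/2.35119… = 0.07306… → 0.073

0.073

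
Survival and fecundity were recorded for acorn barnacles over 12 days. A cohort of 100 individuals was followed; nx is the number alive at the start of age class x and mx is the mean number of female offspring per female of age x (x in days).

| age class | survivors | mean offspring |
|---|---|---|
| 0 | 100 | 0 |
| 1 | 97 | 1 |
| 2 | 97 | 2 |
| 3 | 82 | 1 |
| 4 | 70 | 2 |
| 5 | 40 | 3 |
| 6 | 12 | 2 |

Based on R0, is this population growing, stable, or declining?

growing

lx = nx/n0 = nx/100: 1, 0.97, 0.97, 0.82, 0.7, 0.4, 0.12
R0 = Σ lx·mx = 0 + 0.97 + 1.94 + 0.82 + 1.4 + 1.2 + 0.24 = 6.57
R0 > 1, so the population is growing.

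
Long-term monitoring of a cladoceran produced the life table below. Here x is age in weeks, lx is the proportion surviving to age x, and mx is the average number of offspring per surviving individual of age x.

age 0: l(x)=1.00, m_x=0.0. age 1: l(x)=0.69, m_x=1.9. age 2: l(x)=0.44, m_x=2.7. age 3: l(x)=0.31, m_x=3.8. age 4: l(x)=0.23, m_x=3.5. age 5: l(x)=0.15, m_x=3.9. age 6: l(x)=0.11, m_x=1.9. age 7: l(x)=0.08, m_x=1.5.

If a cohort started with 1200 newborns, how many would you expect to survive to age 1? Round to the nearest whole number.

Expected survivors = N0 · l_1 = 1200 × 0.69 = 828 → 828

828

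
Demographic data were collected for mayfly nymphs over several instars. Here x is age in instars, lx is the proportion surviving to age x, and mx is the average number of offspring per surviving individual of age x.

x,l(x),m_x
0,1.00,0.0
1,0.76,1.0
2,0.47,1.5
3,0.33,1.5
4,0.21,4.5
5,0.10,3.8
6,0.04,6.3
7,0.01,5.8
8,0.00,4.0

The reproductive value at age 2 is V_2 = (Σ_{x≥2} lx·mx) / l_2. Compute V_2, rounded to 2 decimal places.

lx·mx for x ≥ 2: 0.705, 0.495, 0.945, 0.38, 0.252, 0.058, 0 → sum = 2.835
V_2 = 2.835 / l_2 = 2.835 / 0.47 = 6.031915… → 6.03

6.03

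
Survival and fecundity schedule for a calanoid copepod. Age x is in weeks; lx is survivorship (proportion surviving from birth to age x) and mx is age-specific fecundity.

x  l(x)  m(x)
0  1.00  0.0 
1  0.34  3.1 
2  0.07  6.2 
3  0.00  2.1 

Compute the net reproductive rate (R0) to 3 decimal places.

1.488

lx·mx by age: 0, 1.054, 0.434, 0
R0 = Σ lx·mx = 1.488 → 1.488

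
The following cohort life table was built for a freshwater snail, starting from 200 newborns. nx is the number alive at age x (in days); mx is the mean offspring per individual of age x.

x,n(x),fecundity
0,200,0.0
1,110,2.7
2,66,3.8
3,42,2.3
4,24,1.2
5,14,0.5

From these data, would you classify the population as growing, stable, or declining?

growing

lx = nx/n0 = nx/200: 1, 0.55, 0.33, 0.21, 0.12, 0.07
R0 = Σ lx·mx = 0 + 1.485 + 1.254 + 0.483 + 0.144 + 0.035 = 3.401
R0 > 1, so the population is growing.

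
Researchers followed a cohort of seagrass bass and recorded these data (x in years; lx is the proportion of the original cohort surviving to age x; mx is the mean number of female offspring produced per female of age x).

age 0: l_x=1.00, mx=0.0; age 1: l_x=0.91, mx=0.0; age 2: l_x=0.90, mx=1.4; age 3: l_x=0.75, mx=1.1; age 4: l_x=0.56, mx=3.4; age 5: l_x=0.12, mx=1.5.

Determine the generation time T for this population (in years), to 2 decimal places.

3.24

lx·mx: 0, 0, 1.26, 0.825, 1.904, 0.18 → R0 = 4.169
x·lx·mx: 0, 0, 2.52, 2.475, 7.616, 0.9 → Σ = 13.511
T = 13.511 / 4.169 = 3.240825… → 3.24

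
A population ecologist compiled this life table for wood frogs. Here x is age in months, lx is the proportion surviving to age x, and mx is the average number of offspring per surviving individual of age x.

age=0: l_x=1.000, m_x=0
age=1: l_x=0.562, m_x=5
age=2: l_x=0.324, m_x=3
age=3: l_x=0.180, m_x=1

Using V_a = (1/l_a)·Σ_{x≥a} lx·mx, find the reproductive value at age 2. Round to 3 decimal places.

lx·mx for x ≥ 2: 0.972, 0.18 → sum = 1.152
V_2 = 1.152 / l_2 = 1.152 / 0.324 = 3.555556… → 3.556

3.556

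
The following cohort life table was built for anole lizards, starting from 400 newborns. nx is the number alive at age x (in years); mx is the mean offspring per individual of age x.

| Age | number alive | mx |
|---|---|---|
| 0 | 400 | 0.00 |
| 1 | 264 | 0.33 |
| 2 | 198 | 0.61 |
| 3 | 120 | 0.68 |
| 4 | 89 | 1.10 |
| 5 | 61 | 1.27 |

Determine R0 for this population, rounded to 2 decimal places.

1.16

lx = nx/n0 = nx/400: 1, 0.66, 0.495, 0.3, 0.2225, 0.1525
lx·mx by age: 0, 0.2178, 0.30195, 0.204, 0.24475, 0.193675
R0 = Σ lx·mx = 1.162175 → 1.16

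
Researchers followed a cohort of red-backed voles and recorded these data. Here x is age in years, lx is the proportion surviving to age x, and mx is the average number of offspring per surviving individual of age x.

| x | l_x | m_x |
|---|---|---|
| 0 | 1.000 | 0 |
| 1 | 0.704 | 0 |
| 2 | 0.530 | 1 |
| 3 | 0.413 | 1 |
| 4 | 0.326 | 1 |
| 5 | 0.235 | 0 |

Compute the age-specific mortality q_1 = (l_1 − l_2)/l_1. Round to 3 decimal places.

q_1 = (l_1 − l_2) / l_1 = (0.704 − 0.53) / 0.704
     = 0.174 / 0.704 = 0.247159… → 0.247

0.247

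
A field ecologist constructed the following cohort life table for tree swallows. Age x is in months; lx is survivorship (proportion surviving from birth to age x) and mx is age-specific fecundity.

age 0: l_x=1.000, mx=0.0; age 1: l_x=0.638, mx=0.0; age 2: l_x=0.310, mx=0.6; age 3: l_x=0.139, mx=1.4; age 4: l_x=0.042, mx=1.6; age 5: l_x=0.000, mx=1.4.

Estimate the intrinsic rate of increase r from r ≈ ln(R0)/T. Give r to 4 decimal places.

R0 = Σ lx·mx = 0 + 0 + 0.186 + 0.1946 + 0.0672 + 0 = 0.4478
Σ x·lx·mx = 1.2246; T = 1.2246/0.4478 = 2.7347…
r ≈ ln(R0)/T = ln(0.4478)/2.7347… = -0.293783… → -0.2938

-0.2938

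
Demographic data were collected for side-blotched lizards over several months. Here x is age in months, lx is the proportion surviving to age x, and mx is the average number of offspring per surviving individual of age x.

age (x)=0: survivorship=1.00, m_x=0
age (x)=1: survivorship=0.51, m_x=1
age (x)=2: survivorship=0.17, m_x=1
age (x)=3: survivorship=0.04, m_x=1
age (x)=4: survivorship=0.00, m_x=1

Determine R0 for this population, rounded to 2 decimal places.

0.72

lx·mx by age: 0, 0.51, 0.17, 0.04, 0
R0 = Σ lx·mx = 0.72 → 0.72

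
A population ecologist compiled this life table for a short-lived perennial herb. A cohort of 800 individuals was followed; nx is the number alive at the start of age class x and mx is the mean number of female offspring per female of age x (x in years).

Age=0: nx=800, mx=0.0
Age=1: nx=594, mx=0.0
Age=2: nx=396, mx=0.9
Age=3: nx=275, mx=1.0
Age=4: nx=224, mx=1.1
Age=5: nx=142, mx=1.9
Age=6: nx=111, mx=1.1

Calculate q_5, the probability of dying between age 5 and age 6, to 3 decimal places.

0.218

lx = nx/n0 = nx/800: 1, 0.7425, 0.495, 0.34375, 0.28, 0.1775, 0.13875
q_5 = (l_5 − l_6) / l_5 = (0.1775 − 0.13875) / 0.1775
     = 0.03875 / 0.1775 = 0.21831… → 0.218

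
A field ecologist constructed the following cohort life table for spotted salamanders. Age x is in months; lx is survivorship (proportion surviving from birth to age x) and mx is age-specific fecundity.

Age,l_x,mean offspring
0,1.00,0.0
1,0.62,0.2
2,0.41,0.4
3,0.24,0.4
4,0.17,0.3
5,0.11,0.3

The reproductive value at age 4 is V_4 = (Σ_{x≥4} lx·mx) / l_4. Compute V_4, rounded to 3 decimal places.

lx·mx for x ≥ 4: 0.051, 0.033 → sum = 0.084
V_4 = 0.084 / l_4 = 0.084 / 0.17 = 0.494118… → 0.494

0.494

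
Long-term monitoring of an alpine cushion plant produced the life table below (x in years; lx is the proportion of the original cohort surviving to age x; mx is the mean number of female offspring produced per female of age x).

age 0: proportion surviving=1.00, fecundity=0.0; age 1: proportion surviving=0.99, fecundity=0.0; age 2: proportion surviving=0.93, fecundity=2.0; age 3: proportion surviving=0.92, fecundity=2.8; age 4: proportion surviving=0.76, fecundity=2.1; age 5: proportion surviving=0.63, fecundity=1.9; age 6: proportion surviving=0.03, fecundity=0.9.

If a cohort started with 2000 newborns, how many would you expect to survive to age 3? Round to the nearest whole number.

Expected survivors = N0 · l_3 = 2000 × 0.92 = 1840 → 1840

1840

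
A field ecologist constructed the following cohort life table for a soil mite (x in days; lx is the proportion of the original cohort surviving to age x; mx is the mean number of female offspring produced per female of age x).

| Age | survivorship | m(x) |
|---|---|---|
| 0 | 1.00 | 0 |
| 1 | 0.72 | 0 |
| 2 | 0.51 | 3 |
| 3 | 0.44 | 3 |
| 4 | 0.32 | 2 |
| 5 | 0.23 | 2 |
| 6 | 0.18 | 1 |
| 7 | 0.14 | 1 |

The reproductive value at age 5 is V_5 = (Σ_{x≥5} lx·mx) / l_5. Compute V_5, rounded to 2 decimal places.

lx·mx for x ≥ 5: 0.46, 0.18, 0.14 → sum = 0.78
V_5 = 0.78 / l_5 = 0.78 / 0.23 = 3.391304… → 3.39

3.39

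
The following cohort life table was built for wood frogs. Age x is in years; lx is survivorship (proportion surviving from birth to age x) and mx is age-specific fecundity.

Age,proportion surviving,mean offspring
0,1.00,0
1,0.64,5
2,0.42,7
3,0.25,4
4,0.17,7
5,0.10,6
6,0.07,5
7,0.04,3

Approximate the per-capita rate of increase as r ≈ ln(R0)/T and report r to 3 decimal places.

R0 = Σ lx·mx = 0 + 3.2 + 2.94 + 1 + 1.19 + 0.6 + 0.35 + 0.12 = 9.4
Σ x·lx·mx = 22.78; T = 22.78/9.4 = 2.4234…
r ≈ ln(R0)/T = ln(9.4)/2.4234… = 0.92461… → 0.925

0.925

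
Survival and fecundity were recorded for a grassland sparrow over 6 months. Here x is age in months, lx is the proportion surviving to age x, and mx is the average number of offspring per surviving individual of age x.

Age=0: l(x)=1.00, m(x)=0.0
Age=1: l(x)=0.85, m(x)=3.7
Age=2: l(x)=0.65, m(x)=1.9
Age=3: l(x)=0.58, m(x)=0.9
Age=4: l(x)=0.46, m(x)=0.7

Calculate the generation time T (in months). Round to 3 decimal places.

1.621

lx·mx: 0, 3.145, 1.235, 0.522, 0.322 → R0 = 5.224
x·lx·mx: 0, 3.145, 2.47, 1.566, 1.288 → Σ = 8.469
T = 8.469 / 5.224 = 1.621172… → 1.621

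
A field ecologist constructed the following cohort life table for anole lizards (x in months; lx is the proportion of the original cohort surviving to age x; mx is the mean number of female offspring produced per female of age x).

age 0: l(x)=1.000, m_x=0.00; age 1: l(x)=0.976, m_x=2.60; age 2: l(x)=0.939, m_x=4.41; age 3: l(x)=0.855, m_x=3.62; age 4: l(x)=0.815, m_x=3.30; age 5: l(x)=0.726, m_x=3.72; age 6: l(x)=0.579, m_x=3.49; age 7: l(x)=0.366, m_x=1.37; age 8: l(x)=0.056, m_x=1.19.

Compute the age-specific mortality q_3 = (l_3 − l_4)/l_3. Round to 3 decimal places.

q_3 = (l_3 − l_4) / l_3 = (0.855 − 0.815) / 0.855
     = 0.04 / 0.855 = 0.046784… → 0.047

0.047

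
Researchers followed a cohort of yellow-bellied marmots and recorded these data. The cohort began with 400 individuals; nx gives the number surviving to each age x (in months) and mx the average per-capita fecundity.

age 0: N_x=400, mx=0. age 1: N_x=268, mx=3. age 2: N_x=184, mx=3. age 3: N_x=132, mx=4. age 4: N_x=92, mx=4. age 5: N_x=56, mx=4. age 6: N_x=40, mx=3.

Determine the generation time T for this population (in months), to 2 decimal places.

lx = nx/n0 = nx/400: 1, 0.67, 0.46, 0.33, 0.23, 0.14, 0.1
lx·mx: 0, 2.01, 1.38, 1.32, 0.92, 0.56, 0.3 → R0 = 6.49
x·lx·mx: 0, 2.01, 2.76, 3.96, 3.68, 2.8, 1.8 → Σ = 17.01
T = 17.01 / 6.49 = 2.620955… → 2.62

2.62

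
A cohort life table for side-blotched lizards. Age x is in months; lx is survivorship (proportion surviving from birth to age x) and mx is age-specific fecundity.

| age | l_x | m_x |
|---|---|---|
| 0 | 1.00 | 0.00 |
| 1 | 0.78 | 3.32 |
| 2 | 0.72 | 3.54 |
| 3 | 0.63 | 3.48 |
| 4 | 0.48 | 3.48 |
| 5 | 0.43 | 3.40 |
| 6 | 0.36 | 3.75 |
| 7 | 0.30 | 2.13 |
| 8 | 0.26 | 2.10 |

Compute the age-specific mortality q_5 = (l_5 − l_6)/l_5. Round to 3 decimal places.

0.163

q_5 = (l_5 − l_6) / l_5 = (0.43 − 0.36) / 0.43
     = 0.07 / 0.43 = 0.162791… → 0.163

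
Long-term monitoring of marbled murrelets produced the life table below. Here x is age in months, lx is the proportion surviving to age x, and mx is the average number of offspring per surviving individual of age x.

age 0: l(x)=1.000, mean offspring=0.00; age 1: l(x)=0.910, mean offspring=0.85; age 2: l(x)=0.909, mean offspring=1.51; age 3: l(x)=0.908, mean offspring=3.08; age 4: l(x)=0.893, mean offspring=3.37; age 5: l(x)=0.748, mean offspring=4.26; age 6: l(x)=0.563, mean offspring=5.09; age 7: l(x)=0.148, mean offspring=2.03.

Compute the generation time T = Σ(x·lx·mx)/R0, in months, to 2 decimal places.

4.14

lx·mx: 0, 0.7735, 1.37259, 2.79664, 3.00941, 3.18648, 2.86567, 0.30044 → R0 = 14.30473
x·lx·mx: 0, 0.7735, 2.74518, 8.38992, 12.03764, 15.9324, 17.19402, 2.10308 → Σ = 59.17574
T = 59.17574 / 14.30473 = 4.136795… → 4.14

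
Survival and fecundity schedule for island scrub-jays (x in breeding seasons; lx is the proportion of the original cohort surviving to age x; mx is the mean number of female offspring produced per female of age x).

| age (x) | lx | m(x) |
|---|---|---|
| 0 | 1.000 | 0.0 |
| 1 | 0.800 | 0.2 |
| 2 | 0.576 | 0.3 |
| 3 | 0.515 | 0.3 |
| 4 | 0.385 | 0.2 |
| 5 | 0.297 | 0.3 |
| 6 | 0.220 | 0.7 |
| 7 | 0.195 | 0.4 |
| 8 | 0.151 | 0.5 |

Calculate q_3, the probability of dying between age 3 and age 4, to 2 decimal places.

0.25

q_3 = (l_3 − l_4) / l_3 = (0.515 − 0.385) / 0.515
     = 0.13 / 0.515 = 0.252427… → 0.25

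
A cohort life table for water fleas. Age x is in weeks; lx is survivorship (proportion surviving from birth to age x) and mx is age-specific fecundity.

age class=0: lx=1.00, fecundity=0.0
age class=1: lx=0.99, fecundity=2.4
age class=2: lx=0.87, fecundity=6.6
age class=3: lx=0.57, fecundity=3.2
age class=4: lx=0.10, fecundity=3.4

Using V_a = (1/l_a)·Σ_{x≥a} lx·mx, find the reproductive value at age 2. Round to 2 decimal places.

9.09

lx·mx for x ≥ 2: 5.742, 1.824, 0.34 → sum = 7.906
V_2 = 7.906 / l_2 = 7.906 / 0.87 = 9.087356… → 9.09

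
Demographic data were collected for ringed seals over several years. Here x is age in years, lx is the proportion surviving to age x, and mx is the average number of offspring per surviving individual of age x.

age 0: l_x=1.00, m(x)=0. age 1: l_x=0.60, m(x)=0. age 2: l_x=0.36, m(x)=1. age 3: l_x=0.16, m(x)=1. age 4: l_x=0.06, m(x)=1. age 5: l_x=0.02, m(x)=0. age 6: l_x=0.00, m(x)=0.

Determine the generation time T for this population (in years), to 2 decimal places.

2.48

lx·mx: 0, 0, 0.36, 0.16, 0.06, 0, 0 → R0 = 0.58
x·lx·mx: 0, 0, 0.72, 0.48, 0.24, 0, 0 → Σ = 1.44
T = 1.44 / 0.58 = 2.482759… → 2.48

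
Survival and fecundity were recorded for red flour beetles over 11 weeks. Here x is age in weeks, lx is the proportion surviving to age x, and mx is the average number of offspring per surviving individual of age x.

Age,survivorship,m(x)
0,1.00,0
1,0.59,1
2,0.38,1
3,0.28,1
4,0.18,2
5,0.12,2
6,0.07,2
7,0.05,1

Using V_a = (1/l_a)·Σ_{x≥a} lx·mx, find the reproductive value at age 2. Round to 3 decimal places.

3.816

lx·mx for x ≥ 2: 0.38, 0.28, 0.36, 0.24, 0.14, 0.05 → sum = 1.45
V_2 = 1.45 / l_2 = 1.45 / 0.38 = 3.815789… → 3.816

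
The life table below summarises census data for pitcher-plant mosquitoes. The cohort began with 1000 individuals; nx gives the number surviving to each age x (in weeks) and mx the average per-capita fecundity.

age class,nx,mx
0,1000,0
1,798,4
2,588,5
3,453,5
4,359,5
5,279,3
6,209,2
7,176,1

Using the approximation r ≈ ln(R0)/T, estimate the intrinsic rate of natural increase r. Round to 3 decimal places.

lx = nx/n0 = nx/1000: 1, 0.798, 0.588, 0.453, 0.359, 0.279, 0.209, 0.176
R0 = Σ lx·mx = 0 + 3.192 + 2.94 + 2.265 + 1.795 + 0.837 + 0.418 + 0.176 = 11.623
Σ x·lx·mx = 30.972; T = 30.972/11.623 = 2.66472…
r ≈ ln(R0)/T = ln(11.623)/2.66472… = 0.92054… → 0.921

0.921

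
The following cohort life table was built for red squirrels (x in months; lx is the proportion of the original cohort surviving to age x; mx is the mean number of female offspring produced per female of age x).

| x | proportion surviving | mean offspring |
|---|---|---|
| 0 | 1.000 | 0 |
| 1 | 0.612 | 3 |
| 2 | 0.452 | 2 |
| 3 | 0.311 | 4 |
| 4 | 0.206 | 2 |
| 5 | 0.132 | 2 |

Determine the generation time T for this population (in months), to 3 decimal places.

2.220

lx·mx: 0, 1.836, 0.904, 1.244, 0.412, 0.264 → R0 = 4.66
x·lx·mx: 0, 1.836, 1.808, 3.732, 1.648, 1.32 → Σ = 10.344
T = 10.344 / 4.66 = 2.219742… → 2.220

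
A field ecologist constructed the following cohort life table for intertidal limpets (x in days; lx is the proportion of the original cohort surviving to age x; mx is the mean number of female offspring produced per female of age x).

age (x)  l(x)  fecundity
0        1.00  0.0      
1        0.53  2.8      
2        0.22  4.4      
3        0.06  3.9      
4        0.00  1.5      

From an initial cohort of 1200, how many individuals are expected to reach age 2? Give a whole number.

Expected survivors = N0 · l_2 = 1200 × 0.22 = 264 → 264

264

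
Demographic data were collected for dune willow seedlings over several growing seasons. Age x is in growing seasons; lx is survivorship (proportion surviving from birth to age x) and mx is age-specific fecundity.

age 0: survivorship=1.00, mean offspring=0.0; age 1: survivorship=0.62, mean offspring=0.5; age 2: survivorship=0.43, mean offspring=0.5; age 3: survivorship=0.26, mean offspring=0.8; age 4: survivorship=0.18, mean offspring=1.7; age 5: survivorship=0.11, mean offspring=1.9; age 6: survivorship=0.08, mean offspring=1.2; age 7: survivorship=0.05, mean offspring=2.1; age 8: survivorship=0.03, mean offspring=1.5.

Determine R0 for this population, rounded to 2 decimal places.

1.49

lx·mx by age: 0, 0.31, 0.215, 0.208, 0.306, 0.209, 0.096, 0.105, 0.045
R0 = Σ lx·mx = 1.494 → 1.49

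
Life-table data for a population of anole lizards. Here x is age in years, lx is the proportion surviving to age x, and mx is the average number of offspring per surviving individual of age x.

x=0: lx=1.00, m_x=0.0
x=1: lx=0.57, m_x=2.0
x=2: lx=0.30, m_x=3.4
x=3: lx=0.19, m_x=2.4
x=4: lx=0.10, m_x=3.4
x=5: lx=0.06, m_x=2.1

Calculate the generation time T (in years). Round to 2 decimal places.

2.12

lx·mx: 0, 1.14, 1.02, 0.456, 0.34, 0.126 → R0 = 3.082
x·lx·mx: 0, 1.14, 2.04, 1.368, 1.36, 0.63 → Σ = 6.538
T = 6.538 / 3.082 = 2.12135… → 2.12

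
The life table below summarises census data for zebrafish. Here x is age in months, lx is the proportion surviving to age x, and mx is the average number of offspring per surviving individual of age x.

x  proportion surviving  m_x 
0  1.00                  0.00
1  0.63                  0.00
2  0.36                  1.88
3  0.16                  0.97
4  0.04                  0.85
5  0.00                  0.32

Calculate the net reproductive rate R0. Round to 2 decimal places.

lx·mx by age: 0, 0, 0.6768, 0.1552, 0.034, 0
R0 = Σ lx·mx = 0.866 → 0.87

0.87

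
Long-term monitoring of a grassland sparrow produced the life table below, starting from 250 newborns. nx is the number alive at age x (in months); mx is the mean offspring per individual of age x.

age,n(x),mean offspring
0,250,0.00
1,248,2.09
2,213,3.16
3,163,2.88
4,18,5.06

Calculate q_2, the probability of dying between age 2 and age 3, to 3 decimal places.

lx = nx/n0 = nx/250: 1, 0.992, 0.852, 0.652, 0.072
q_2 = (l_2 − l_3) / l_2 = (0.852 − 0.652) / 0.852
     = 0.2 / 0.852 = 0.234742… → 0.235

0.235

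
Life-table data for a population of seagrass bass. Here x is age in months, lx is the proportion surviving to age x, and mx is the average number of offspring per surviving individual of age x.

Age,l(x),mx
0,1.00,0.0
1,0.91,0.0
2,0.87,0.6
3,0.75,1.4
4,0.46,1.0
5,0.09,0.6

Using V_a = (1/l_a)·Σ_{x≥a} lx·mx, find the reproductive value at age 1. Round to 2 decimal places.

lx·mx for x ≥ 1: 0, 0.522, 1.05, 0.46, 0.054 → sum = 2.086
V_1 = 2.086 / l_1 = 2.086 / 0.91 = 2.292308… → 2.29

2.29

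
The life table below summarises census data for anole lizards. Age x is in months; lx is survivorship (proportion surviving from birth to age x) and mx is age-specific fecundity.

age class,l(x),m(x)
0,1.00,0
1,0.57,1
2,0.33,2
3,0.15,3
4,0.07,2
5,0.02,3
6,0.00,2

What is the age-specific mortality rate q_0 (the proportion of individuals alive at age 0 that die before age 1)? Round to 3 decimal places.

0.430

q_0 = (l_0 − l_1) / l_0 = (1 − 0.57) / 1
     = 0.43 / 1 = 0.43 → 0.430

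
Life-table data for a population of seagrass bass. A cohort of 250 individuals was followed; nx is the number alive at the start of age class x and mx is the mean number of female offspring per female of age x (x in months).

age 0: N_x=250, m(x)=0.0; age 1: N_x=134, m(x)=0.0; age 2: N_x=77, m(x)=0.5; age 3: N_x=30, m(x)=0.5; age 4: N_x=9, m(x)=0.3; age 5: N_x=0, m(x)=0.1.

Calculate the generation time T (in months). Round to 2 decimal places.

lx = nx/n0 = nx/250: 1, 0.536, 0.308, 0.12, 0.036, 0
lx·mx: 0, 0, 0.154, 0.06, 0.0108, 0 → R0 = 0.2248
x·lx·mx: 0, 0, 0.308, 0.18, 0.0432, 0 → Σ = 0.5312
T = 0.5312 / 0.2248 = 2.362989… → 2.36

2.36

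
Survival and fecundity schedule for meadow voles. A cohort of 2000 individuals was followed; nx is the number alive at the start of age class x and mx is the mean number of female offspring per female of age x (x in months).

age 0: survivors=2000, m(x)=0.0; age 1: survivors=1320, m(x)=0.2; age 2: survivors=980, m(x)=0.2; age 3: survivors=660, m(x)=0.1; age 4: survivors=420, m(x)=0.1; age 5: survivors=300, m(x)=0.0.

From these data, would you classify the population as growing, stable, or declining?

declining

lx = nx/n0 = nx/2000: 1, 0.66, 0.49, 0.33, 0.21, 0.15
R0 = Σ lx·mx = 0 + 0.132 + 0.098 + 0.033 + 0.021 + 0 = 0.284
R0 < 1, so the population is declining.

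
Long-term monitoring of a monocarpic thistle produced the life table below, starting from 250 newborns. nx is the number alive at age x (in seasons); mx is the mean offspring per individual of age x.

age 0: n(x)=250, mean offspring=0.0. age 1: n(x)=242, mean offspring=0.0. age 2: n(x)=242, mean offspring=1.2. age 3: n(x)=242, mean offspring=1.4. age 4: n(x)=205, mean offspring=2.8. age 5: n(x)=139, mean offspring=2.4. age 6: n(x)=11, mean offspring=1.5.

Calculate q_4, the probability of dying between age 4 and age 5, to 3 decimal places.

lx = nx/n0 = nx/250: 1, 0.968, 0.968, 0.968, 0.82, 0.556, 0.044
q_4 = (l_4 − l_5) / l_4 = (0.82 − 0.556) / 0.82
     = 0.264 / 0.82 = 0.321951… → 0.322

0.322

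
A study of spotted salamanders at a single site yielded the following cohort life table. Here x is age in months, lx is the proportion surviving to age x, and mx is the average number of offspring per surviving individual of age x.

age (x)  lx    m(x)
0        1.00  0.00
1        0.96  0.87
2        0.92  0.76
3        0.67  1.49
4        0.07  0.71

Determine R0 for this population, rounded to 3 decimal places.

2.582

lx·mx by age: 0, 0.8352, 0.6992, 0.9983, 0.0497
R0 = Σ lx·mx = 2.5824 → 2.582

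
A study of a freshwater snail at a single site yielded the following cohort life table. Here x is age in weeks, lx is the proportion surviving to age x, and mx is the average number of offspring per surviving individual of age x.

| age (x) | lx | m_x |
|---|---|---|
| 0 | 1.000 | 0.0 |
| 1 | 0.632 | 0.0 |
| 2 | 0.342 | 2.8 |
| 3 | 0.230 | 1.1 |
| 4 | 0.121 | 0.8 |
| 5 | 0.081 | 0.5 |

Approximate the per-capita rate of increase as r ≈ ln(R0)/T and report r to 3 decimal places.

0.123

R0 = Σ lx·mx = 0 + 0 + 0.9576 + 0.253 + 0.0968 + 0.0405 = 1.3479
Σ x·lx·mx = 3.2639; T = 3.2639/1.3479 = 2.42147…
r ≈ ln(R0)/T = ln(1.3479)/2.42147… = 0.12329… → 0.123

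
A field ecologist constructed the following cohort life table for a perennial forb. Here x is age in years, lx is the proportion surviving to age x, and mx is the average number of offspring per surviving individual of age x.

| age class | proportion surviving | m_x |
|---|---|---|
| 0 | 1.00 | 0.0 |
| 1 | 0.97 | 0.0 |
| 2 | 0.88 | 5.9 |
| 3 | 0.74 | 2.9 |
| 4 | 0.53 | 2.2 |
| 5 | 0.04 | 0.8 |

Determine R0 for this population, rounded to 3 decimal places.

lx·mx by age: 0, 0, 5.192, 2.146, 1.166, 0.032
R0 = Σ lx·mx = 8.536 → 8.536

8.536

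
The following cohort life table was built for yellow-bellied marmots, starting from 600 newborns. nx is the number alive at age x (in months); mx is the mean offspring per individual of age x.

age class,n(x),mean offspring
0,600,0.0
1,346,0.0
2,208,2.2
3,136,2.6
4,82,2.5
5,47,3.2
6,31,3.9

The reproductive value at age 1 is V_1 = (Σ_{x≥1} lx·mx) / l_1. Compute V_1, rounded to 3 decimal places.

3.721

lx = nx/n0 = nx/600: 1, 0.57667…, 0.34667…, 0.22667…, 0.13667…, 0.07833…, 0.05167…
lx·mx for x ≥ 1: 0, 0.762667…, 0.589333…, 0.341667…, 0.250667…, 0.2015… → sum = 2.145833…
V_1 = 2.145833… / l_1 = 2.145833… / 0.576667… = 3.721098… → 3.721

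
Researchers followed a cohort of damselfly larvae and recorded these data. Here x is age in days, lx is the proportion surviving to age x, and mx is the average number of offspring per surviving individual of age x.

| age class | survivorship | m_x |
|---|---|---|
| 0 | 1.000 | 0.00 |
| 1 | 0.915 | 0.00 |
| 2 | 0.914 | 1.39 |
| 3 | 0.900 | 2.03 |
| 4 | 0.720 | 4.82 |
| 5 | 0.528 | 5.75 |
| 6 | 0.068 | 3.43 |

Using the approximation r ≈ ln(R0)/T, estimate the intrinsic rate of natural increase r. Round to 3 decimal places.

R0 = Σ lx·mx = 0 + 0 + 1.27046 + 1.827 + 3.4704 + 3.036 + 0.23324 = 9.8371
Σ x·lx·mx = 38.48296; T = 38.48296/9.8371 = 3.91202…
r ≈ ln(R0)/T = ln(9.8371)/3.91202… = 0.58439… → 0.584

0.584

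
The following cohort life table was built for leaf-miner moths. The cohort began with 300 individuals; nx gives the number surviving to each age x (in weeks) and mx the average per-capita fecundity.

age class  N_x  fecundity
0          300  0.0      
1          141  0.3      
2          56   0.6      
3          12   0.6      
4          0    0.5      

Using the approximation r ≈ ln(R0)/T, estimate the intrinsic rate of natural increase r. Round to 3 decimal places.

-0.814

lx = nx/n0 = nx/300: 1, 0.47, 0.18667…, 0.04, 0
R0 = Σ lx·mx = 0 + 0.141 + 0.112… + 0.024 + 0 = 0.277…
Σ x·lx·mx = 0.437…; T = 0.437…/0.277… = 1.57762…
r ≈ ln(R0)/T = ln(0.277…)/1.57762… = -0.81372… → -0.814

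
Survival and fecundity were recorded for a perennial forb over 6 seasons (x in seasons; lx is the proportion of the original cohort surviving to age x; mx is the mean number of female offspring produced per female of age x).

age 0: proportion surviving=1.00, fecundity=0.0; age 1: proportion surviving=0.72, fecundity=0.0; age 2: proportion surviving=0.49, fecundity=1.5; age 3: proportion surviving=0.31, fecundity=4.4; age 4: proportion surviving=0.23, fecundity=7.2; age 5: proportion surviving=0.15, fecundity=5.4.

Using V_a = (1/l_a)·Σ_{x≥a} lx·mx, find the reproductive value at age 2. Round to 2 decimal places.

9.32

lx·mx for x ≥ 2: 0.735, 1.364, 1.656, 0.81 → sum = 4.565
V_2 = 4.565 / l_2 = 4.565 / 0.49 = 9.316327… → 9.32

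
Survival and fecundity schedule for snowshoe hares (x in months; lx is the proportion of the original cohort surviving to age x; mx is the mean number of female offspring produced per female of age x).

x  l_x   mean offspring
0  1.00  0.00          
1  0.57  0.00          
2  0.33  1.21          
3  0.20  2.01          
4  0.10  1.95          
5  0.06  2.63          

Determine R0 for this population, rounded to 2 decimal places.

lx·mx by age: 0, 0, 0.3993, 0.402, 0.195, 0.1578
R0 = Σ lx·mx = 1.1541 → 1.15

1.15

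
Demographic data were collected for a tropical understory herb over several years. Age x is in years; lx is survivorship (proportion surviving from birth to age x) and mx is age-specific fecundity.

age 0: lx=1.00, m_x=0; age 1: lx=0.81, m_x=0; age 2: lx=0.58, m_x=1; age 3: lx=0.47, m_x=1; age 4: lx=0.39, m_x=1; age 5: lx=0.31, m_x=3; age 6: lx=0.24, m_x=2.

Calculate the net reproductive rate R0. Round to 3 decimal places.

lx·mx by age: 0, 0, 0.58, 0.47, 0.39, 0.93, 0.48
R0 = Σ lx·mx = 2.85 → 2.850

2.850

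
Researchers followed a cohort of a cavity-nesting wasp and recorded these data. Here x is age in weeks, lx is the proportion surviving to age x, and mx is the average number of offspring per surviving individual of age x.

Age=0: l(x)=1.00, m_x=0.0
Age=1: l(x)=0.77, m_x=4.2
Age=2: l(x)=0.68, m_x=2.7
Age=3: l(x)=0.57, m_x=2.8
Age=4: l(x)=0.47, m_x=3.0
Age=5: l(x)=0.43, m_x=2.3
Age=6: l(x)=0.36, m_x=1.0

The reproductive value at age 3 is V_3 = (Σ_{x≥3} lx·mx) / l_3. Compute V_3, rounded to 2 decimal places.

lx·mx for x ≥ 3: 1.596, 1.41, 0.989, 0.36 → sum = 4.355
V_3 = 4.355 / l_3 = 4.355 / 0.57 = 7.640351… → 7.64

7.64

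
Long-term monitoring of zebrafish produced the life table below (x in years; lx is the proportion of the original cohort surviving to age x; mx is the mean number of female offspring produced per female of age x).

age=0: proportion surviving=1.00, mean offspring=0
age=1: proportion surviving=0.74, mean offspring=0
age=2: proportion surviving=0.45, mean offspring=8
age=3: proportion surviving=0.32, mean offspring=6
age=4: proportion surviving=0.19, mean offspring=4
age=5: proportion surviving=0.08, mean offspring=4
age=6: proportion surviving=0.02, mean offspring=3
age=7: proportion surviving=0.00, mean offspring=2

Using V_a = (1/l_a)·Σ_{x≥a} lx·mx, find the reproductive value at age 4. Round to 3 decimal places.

6.000

lx·mx for x ≥ 4: 0.76, 0.32, 0.06, 0 → sum = 1.14
V_4 = 1.14 / l_4 = 1.14 / 0.19 = 6 → 6.000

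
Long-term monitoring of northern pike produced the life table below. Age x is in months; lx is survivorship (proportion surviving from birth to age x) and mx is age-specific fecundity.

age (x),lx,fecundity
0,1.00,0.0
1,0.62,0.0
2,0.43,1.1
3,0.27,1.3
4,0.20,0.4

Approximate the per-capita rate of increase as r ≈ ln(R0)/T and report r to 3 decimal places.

-0.039

R0 = Σ lx·mx = 0 + 0 + 0.473 + 0.351 + 0.08 = 0.904
Σ x·lx·mx = 2.319; T = 2.319/0.904 = 2.56527…
r ≈ ln(R0)/T = ln(0.904)/2.56527… = -0.03934… → -0.039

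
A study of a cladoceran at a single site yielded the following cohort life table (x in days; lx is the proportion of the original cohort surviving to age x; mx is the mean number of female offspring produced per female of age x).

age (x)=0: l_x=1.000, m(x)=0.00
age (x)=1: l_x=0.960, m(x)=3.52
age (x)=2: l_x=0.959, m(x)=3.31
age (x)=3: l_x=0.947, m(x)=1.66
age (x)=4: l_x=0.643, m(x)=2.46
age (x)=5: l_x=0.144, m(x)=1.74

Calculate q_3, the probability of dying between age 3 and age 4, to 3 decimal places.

0.321

q_3 = (l_3 − l_4) / l_3 = (0.947 − 0.643) / 0.947
     = 0.304 / 0.947 = 0.321014… → 0.321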